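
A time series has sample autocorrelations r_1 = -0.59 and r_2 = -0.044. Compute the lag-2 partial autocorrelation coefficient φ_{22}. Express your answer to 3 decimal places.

-0.601

φ_{22} = (r_2 − r_1²) / (1 − r_1²)
r_1² = (-0.59)² = 0.3481
Numerator = -0.044 − 0.3481 = -0.3921; denominator = 1 − 0.3481 = 0.6519
φ_{22} = -0.3921 / 0.6519 = -0.601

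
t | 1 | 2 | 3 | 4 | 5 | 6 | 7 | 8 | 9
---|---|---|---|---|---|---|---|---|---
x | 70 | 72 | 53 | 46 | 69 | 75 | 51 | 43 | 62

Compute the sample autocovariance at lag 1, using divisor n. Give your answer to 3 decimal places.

Mean x̄ = (70 + 72 + 53 + 46 + 69 + 75 + 51 + 43 + 62)/9 = 60.1111
Σ_{t=1}^{8}(x_t−x̄)(x_{t+1}−x̄) = 128.2099
γ_1 = 128.2099 / 9 = 14.246

14.246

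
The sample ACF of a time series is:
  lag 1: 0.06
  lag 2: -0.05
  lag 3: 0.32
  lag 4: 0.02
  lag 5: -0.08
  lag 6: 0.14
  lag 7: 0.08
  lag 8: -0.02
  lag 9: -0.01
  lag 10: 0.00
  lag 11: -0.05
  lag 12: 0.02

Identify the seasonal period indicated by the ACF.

3

The largest autocorrelation is r_3 = 0.32; the remaining lags stay at or below 0.14.
The dominant spike at lag 3 indicates a seasonal period of 3.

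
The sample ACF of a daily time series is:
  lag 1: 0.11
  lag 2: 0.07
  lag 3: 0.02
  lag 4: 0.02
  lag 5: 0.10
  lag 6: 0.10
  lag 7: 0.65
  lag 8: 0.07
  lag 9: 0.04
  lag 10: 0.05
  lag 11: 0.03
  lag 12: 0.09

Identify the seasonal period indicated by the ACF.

7

The largest autocorrelation is r_7 = 0.65; the remaining lags stay at or below 0.11.
The dominant spike at lag 7 indicates a seasonal period of 7.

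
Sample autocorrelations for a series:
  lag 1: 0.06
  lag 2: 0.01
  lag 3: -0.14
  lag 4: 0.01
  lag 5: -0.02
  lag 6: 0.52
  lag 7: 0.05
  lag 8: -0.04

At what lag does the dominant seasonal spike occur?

The largest autocorrelation is r_6 = 0.52; the remaining lags stay at or below 0.06.
The dominant spike at lag 6 indicates a seasonal period of 6.

6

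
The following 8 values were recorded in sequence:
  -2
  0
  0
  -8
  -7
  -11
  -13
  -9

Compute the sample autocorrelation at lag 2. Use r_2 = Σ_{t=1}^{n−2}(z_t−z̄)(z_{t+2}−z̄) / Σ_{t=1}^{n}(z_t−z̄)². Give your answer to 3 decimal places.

0.213

Mean z̄ = (-2 + 0 + 0 − 8 − 7 − 11 − 13 − 9)/8 = -6.2500
Deviations from mean: 4.2500, 6.2500, 6.2500, -1.7500, -0.7500, -4.7500, -6.7500, -2.7500
Numerator Σ_{t=1}^{6}(z_t−z̄)(z_{t+2}−z̄) = 37.3750
Denominator Σ(z_t−z̄)² = 175.5000
r_2 = 37.3750 / 175.5000 = 0.213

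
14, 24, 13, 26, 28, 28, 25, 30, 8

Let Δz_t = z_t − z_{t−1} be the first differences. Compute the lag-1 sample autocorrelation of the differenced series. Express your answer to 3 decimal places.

First differences Δz: 10, -11, 13, 2, 0, -3, 5, -22
Mean of differences = -0.7500
Numerator Σ(Δz_t−Δz̄)(Δz_{t+1}−Δz̄) = -348.0625
Denominator Σ(Δz_t−Δz̄)² = 907.5000
r_1(Δz) = -348.0625 / 907.5000 = -0.384

-0.384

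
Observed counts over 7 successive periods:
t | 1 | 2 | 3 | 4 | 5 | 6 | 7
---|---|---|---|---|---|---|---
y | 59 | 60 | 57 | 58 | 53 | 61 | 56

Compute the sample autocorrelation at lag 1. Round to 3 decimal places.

-0.492

Mean ȳ = (59 + 60 + 57 + 58 + 53 + 61 + 56)/7 = 57.7143
Deviations from mean: 1.2857, 2.2857, -0.7143, 0.2857, -4.7143, 3.2857, -1.7143
Σ(y_t−ȳ)(y_{t+1}−ȳ) = (2.9388) + (-1.6327) + (-0.2041) + (-1.3469) + (-15.4898) + (-5.6327) = -21.3673
Denominator Σ(y_t−ȳ)² = 43.4286
r_1 = -21.3673 / 43.4286 = -0.492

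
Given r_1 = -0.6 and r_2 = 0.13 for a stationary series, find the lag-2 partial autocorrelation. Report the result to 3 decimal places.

φ_{22} = (r_2 − r_1²) / (1 − r_1²)
r_1² = (-0.6)² = 0.36
Numerator = 0.13 − 0.3600 = -0.2300; denominator = 1 − 0.3600 = 0.6400
φ_{22} = -0.2300 / 0.6400 = -0.359

-0.359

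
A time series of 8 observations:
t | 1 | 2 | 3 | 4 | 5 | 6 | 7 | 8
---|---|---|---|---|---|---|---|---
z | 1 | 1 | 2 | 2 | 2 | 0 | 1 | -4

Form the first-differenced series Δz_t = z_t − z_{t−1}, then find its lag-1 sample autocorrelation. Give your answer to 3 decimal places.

First differences Δz: 0, 1, 0, 0, -2, 1, -5
Mean of differences = -0.7143
Numerator Σ(Δz_t−Δz̄)(Δz_{t+1}−Δz̄) = -7.5102
Denominator Σ(Δz_t−Δz̄)² = 27.4286
r_1(Δz) = -7.5102 / 27.4286 = -0.274

-0.274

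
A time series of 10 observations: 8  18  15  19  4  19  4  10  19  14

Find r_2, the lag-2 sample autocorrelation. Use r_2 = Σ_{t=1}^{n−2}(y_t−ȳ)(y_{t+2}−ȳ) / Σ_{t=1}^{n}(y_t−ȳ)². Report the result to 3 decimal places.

Mean ȳ = (8 + 18 + 15 + 19 + 4 + 19 + 4 + 10 + 19 + 14)/10 = 13.0000
Numerator Σ_{t=1}^{8}(y_t−ȳ)(y_{t+2}−ȳ) = 44.0000
Denominator Σ(y_t−ȳ)² = 334.0000
r_2 = 44.0000 / 334.0000 = 0.132

0.132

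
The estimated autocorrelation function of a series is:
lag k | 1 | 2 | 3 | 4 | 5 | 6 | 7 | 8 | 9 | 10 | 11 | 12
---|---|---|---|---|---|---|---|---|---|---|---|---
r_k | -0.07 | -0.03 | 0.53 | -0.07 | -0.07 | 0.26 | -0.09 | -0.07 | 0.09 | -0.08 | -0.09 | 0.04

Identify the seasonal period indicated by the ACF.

The largest autocorrelation is r_3 = 0.53, with a weaker echo at lag 6 (0.26); the remaining lags stay at or below 0.09.
The dominant spike at lag 3 indicates a seasonal period of 3.

3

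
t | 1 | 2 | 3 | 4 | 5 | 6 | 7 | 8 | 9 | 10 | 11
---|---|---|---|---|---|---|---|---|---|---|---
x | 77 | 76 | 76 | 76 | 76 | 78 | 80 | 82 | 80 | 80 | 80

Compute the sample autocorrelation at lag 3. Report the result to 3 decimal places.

0.109

Mean x̄ = (77 + 76 + 76 + 76 + 76 + 78 + 80 + 82 + 80 + 80 + 80)/11 = 78.2727
Numerator Σ_{t=1}^{8}(x_t−x̄)(x_{t+3}−x̄) = 5.2314
Denominator Σ(x_t−x̄)² = 48.1818
r_3 = 5.2314 / 48.1818 = 0.109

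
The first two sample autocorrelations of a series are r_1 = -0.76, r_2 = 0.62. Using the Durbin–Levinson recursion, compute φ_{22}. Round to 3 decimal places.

0.100

φ_{22} = (r_2 − r_1²) / (1 − r_1²)
r_1² = (-0.76)² = 0.5776
Numerator = 0.62 − 0.5776 = 0.0424; denominator = 1 − 0.5776 = 0.4224
φ_{22} = 0.0424 / 0.4224 = 0.100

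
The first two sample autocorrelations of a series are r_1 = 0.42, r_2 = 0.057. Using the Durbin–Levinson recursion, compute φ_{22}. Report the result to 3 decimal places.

φ_{22} = (r_2 − r_1²) / (1 − r_1²)
r_1² = (0.42)² = 0.1764
Numerator = 0.057 − 0.1764 = -0.1194; denominator = 1 − 0.1764 = 0.8236
φ_{22} = -0.1194 / 0.8236 = -0.145

-0.145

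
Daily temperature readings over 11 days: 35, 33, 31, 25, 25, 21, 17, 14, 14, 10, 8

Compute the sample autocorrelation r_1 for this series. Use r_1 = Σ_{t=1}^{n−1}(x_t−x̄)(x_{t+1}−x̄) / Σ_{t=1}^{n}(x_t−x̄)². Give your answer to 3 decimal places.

Mean x̄ = (35 + 33 + 31 + 25 + 25 + 21 + 17 + 14 + 14 + 10 + 8)/11 = 21.1818
Numerator Σ_{t=1}^{10}(x_t−x̄)(x_{t+1}−x̄) = 640.7851
Denominator Σ(x_t−x̄)² = 875.6364
r_1 = 640.7851 / 875.6364 = 0.732

0.732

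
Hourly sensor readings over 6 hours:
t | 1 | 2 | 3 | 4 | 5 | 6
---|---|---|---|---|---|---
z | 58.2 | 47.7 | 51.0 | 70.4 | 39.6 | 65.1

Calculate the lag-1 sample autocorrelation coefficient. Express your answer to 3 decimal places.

-0.679

Mean z̄ = (58.2 + 47.7 + 51.0 + 70.4 + 39.6 + 65.1)/6 = 55.3333
Deviations from mean: 2.8667, -7.6333, -4.3333, 15.0667, -15.7333, 9.7667
Σ(z_t−z̄)(z_{t+1}−z̄) = (-21.8822) + (33.0778) + (-65.2889) + (-237.0489) + (-153.6622) = -444.8044
Denominator Σ(z_t−z̄)² = 655.1933
r_1 = -444.8044 / 655.1933 = -0.679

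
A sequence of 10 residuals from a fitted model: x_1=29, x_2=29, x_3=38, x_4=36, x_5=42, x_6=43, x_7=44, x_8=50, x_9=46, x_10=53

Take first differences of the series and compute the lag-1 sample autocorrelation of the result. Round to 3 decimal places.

-0.759

First differences Δx: 0, 9, -2, 6, 1, 1, 6, -4, 7
Mean of differences = 2.6667
Numerator Σ(Δx_t−Δx̄)(Δx_{t+1}−Δx̄) = -121.4444
Denominator Σ(Δx_t−Δx̄)² = 160.0000
r_1(Δx) = -121.4444 / 160.0000 = -0.759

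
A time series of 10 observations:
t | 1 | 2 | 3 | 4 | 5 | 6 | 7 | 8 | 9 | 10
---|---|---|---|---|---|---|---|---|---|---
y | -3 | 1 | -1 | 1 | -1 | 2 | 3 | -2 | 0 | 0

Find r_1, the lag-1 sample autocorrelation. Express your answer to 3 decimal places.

Mean ȳ = (-3 + 1 − 1 + 1 − 1 + 2 + 3 − 2 + 0 + 0)/10 = 0.0000
Numerator Σ_{t=1}^{9}(y_t−ȳ)(y_{t+1}−ȳ) = -8.0000
Denominator Σ(y_t−ȳ)² = 30.0000
r_1 = -8.0000 / 30.0000 = -0.267

-0.267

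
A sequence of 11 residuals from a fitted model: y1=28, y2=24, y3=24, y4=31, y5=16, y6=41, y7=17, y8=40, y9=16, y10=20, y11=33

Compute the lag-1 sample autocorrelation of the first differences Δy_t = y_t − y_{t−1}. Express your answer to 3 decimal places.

First differences Δy: -4, 0, 7, -15, 25, -24, 23, -24, 4, 13
Mean of differences = 0.5000
Numerator Σ(Δy_t−Δȳ)(Δy_{t+1}−Δȳ) = -2226.2500
Denominator Σ(Δy_t−Δȳ)² = 2778.5000
r_1(Δy) = -2226.2500 / 2778.5000 = -0.801

-0.801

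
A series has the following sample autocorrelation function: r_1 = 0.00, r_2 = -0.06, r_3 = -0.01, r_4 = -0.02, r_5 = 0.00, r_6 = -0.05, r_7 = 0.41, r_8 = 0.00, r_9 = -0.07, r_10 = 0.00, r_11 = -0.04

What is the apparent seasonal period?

7

The largest autocorrelation is r_7 = 0.41; the remaining lags stay at or below 0.00.
The dominant spike at lag 7 indicates a seasonal period of 7.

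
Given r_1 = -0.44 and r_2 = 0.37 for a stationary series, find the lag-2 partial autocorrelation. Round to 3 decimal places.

0.219

φ_{22} = (r_2 − r_1²) / (1 − r_1²)
r_1² = (-0.44)² = 0.1936
Numerator = 0.37 − 0.1936 = 0.1764; denominator = 1 − 0.1936 = 0.8064
φ_{22} = 0.1764 / 0.8064 = 0.219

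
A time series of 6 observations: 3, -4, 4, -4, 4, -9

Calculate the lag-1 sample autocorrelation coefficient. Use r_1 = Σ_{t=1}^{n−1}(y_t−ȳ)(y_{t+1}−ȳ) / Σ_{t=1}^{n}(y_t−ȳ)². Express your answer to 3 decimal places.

-0.655

Mean ȳ = (3 − 4 + 4 − 4 + 4 − 9)/6 = -1.0000
Deviations from mean: 4.0000, -3.0000, 5.0000, -3.0000, 5.0000, -8.0000
Σ(y_t−ȳ)(y_{t+1}−ȳ) = (-12.0000) + (-15.0000) + (-15.0000) + (-15.0000) + (-40.0000) = -97.0000
Denominator Σ(y_t−ȳ)² = 148.0000
r_1 = -97.0000 / 148.0000 = -0.655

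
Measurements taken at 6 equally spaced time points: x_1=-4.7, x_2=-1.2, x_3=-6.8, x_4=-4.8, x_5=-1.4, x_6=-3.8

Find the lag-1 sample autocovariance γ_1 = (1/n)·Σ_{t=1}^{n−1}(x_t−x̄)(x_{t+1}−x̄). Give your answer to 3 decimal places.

-1.593

Mean x̄ = (-4.7 − 1.2 − 6.8 − 4.8 − 1.4 − 3.8)/6 = -3.7833
Σ_{t=1}^{5}(x_t−x̄)(x_{t+1}−x̄) = -9.5569
γ_1 = -9.5569 / 6 = -1.593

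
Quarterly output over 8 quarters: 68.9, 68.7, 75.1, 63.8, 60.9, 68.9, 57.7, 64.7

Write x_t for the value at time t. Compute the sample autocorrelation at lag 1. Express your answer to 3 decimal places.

-0.021

Mean x̄ = (68.9 + 68.7 + 75.1 + 63.8 + 60.9 + 68.9 + 57.7 + 64.7)/8 = 66.0875
Deviations from mean: 2.8125, 2.6125, 9.0125, -2.2875, -5.1875, 2.8125, -8.3875, -1.3875
Σ(x_t−x̄)(x_{t+1}−x̄) = (7.3477) + (23.5452) + (-20.6161) + (11.8664) + (-14.5898) + (-23.5898) + (11.6377) = -4.3989
Denominator Σ(x_t−x̄)² = 208.2888
r_1 = -4.3989 / 208.2888 = -0.021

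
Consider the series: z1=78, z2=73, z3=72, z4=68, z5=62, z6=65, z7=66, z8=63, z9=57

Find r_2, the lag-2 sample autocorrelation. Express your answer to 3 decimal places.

Mean z̄ = (78 + 73 + 72 + 68 + 62 + 65 + 66 + 63 + 57)/9 = 67.1111
Numerator Σ_{t=1}^{7}(z_t−z̄)(z_{t+2}−z̄) = 57.1975
Denominator Σ(z_t−z̄)² = 328.8889
r_2 = 57.1975 / 328.8889 = 0.174

0.174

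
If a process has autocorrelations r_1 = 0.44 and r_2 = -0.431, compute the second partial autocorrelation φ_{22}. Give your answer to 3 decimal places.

-0.775

φ_{22} = (r_2 − r_1²) / (1 − r_1²)
r_1² = (0.44)² = 0.1936
Numerator = -0.431 − 0.1936 = -0.6246; denominator = 1 − 0.1936 = 0.8064
φ_{22} = -0.6246 / 0.8064 = -0.775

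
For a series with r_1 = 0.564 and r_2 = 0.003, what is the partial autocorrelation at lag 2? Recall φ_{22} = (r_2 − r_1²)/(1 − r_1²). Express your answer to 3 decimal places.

φ_{22} = (r_2 − r_1²) / (1 − r_1²)
r_1² = (0.564)² = 0.318096
Numerator = 0.003 − 0.3181 = -0.3151; denominator = 1 − 0.3181 = 0.6819
φ_{22} = -0.3151 / 0.6819 = -0.462

-0.462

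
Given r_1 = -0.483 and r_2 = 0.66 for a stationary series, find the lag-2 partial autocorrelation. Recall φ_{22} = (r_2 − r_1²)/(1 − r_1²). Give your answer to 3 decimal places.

φ_{22} = (r_2 − r_1²) / (1 − r_1²)
r_1² = (-0.483)² = 0.233289
Numerator = 0.66 − 0.2333 = 0.4267; denominator = 1 − 0.2333 = 0.7667
φ_{22} = 0.4267 / 0.7667 = 0.557

0.557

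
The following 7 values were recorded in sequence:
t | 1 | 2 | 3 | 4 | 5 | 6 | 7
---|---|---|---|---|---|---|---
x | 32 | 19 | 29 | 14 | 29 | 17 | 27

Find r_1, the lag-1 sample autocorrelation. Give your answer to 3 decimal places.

-0.750

Mean x̄ = (32 + 19 + 29 + 14 + 29 + 17 + 27)/7 = 23.8571
Deviations from mean: 8.1429, -4.8571, 5.1429, -9.8571, 5.1429, -6.8571, 3.1429
Σ(x_t−x̄)(x_{t+1}−x̄) = (-39.5510) + (-24.9796) + (-50.6939) + (-50.6939) + (-35.2653) + (-21.5510) = -222.7347
Denominator Σ(x_t−x̄)² = 296.8571
r_1 = -222.7347 / 296.8571 = -0.750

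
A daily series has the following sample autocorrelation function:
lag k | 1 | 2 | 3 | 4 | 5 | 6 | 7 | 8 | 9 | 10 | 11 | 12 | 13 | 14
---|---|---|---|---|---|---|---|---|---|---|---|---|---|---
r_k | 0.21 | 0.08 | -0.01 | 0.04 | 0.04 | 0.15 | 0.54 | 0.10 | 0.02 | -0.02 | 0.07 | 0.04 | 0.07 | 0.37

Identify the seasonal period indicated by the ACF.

The largest autocorrelation is r_7 = 0.54, with a weaker echo at lag 14 (0.37); the remaining lags stay at or below 0.21. The elevated value at lag 1 (0.21), dropping to 0.08 at lag 2, reflects decaying short-term dependence rather than seasonality.
The dominant spike at lag 7 indicates a seasonal period of 7.

7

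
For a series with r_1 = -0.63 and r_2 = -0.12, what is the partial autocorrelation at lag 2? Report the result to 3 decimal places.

-0.857

φ_{22} = (r_2 − r_1²) / (1 − r_1²)
r_1² = (-0.63)² = 0.3969
Numerator = -0.12 − 0.3969 = -0.5169; denominator = 1 − 0.3969 = 0.6031
φ_{22} = -0.5169 / 0.6031 = -0.857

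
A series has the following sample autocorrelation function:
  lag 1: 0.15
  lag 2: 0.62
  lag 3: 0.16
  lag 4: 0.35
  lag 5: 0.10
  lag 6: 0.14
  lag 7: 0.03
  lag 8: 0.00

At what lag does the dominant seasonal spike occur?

The largest autocorrelation is r_2 = 0.62, with a weaker echo at lag 4 (0.35); the remaining lags stay at or below 0.16.
The dominant spike at lag 2 indicates a seasonal period of 2.

2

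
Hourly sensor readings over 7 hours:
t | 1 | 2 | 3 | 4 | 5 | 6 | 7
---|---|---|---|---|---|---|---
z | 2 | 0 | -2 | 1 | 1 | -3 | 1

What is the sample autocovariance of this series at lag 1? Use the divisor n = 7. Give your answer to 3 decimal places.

-1.000

Mean z̄ = (2 + 0 − 2 + 1 + 1 − 3 + 1)/7 = 0.0000
Σ_{t=1}^{6}(z_t−z̄)(z_{t+1}−z̄) = -7.0000
γ_1 = -7.0000 / 7 = -1.000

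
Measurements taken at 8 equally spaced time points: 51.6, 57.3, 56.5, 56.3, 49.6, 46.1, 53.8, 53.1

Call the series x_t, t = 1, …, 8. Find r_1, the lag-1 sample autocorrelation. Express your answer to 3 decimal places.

0.264

Mean x̄ = (51.6 + 57.3 + 56.5 + 56.3 + 49.6 + 46.1 + 53.8 + 53.1)/8 = 53.0375
Σ(x_t−x̄)(x_{t+1}−x̄) = (-6.1273) + (14.7589) + (11.2964) + (-11.2148) + (23.8477) + (-5.2898) + (0.0477) = 27.3186
Denominator Σ(x_t−x̄)² = 103.3988
r_1 = 27.3186 / 103.3988 = 0.264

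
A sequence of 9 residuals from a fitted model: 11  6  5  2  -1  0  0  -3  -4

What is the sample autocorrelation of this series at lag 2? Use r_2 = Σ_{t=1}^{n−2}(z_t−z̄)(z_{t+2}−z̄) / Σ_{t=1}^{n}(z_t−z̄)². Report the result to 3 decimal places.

0.245

Mean z̄ = (11 + 6 + 5 + 2 − 1 + 0 + 0 − 3 − 4)/9 = 1.7778
Numerator Σ_{t=1}^{7}(z_t−z̄)(z_{t+2}−z̄) = 45.0123
Denominator Σ(z_t−z̄)² = 183.5556
r_2 = 45.0123 / 183.5556 = 0.245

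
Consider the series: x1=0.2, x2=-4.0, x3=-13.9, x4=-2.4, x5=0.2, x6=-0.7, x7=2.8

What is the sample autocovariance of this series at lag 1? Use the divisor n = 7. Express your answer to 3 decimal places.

Mean x̄ = (0.2 − 4.0 − 13.9 − 2.4 + 0.2 − 0.7 + 2.8)/7 = -2.5429
Σ_{t=1}^{6}(x_t−x̄)(x_{t+1}−x̄) = 26.2224
γ_1 = 26.2224 / 7 = 3.746

3.746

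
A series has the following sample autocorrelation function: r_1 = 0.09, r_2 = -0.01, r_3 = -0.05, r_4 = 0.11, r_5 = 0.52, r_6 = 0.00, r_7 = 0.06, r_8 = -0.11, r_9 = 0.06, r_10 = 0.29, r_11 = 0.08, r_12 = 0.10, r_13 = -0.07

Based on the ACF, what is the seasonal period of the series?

The largest autocorrelation is r_5 = 0.52, with a weaker echo at lag 10 (0.29); the remaining lags stay at or below 0.11.
The dominant spike at lag 5 indicates a seasonal period of 5.

5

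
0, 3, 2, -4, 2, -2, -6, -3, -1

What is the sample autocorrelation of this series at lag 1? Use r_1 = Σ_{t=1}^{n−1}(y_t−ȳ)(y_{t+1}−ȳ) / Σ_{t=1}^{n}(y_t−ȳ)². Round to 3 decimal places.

Mean ȳ = (0 + 3 + 2 − 4 + 2 − 2 − 6 − 3 − 1)/9 = -1.0000
Numerator Σ_{t=1}^{8}(y_t−ȳ)(y_{t+1}−ȳ) = 10.0000
Denominator Σ(y_t−ȳ)² = 74.0000
r_1 = 10.0000 / 74.0000 = 0.135

0.135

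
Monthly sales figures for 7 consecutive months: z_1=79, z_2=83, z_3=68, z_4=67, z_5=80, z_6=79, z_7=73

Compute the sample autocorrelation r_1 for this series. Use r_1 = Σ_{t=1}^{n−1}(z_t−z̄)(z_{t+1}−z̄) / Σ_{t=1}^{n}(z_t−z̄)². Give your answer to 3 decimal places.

Mean z̄ = (79 + 83 + 68 + 67 + 80 + 79 + 73)/7 = 75.5714
Deviations from mean: 3.4286, 7.4286, -7.5714, -8.5714, 4.4286, 3.4286, -2.5714
Numerator Σ_{t=1}^{6}(z_t−z̄)(z_{t+1}−z̄) = 2.5306
Denominator Σ(z_t−z̄)² = 235.7143
r_1 = 2.5306 / 235.7143 = 0.011

0.011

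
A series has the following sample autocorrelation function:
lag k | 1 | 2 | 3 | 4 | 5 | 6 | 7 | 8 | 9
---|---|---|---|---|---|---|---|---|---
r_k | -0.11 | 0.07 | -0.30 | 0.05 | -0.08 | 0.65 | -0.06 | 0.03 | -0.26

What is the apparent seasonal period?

The largest autocorrelation is r_6 = 0.65; the remaining lags stay at or below 0.07.
The dominant spike at lag 6 indicates a seasonal period of 6.

6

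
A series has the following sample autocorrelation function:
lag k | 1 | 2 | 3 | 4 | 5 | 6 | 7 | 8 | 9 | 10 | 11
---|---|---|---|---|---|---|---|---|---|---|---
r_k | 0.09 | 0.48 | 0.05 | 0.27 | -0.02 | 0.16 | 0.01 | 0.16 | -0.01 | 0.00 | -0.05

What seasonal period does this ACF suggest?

2

The largest autocorrelation is r_2 = 0.48, with weaker echoes at lags 4 (0.27), 6 (0.16) and 8 (0.16); the remaining lags stay at or below 0.09.
The dominant spike at lag 2 indicates a seasonal period of 2.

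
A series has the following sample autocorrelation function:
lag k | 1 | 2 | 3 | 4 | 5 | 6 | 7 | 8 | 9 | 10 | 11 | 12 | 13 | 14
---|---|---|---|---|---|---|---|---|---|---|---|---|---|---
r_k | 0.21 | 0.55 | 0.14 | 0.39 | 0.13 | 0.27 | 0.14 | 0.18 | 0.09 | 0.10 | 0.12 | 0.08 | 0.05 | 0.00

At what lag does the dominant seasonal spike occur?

2

The largest autocorrelation is r_2 = 0.55, with weaker echoes at lags 4 (0.39) and 6 (0.27); the remaining lags stay at or below 0.21.
The dominant spike at lag 2 indicates a seasonal period of 2.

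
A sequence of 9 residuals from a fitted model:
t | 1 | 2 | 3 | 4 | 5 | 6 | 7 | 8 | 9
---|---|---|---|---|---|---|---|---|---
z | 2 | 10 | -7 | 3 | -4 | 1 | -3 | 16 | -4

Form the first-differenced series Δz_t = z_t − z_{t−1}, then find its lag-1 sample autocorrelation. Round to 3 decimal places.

First differences Δz: 8, -17, 10, -7, 5, -4, 19, -20
Mean of differences = -0.7500
Numerator Σ(Δz_t−Δz̄)(Δz_{t+1}−Δz̄) = -883.0625
Denominator Σ(Δz_t−Δz̄)² = 1299.5000
r_1(Δz) = -883.0625 / 1299.5000 = -0.680

-0.680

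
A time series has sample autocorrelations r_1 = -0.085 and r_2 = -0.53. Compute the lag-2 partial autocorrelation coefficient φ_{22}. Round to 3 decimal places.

-0.541

φ_{22} = (r_2 − r_1²) / (1 − r_1²)
r_1² = (-0.085)² = 0.007225
Numerator = -0.53 − 0.0072 = -0.5372; denominator = 1 − 0.0072 = 0.9928
φ_{22} = -0.5372 / 0.9928 = -0.541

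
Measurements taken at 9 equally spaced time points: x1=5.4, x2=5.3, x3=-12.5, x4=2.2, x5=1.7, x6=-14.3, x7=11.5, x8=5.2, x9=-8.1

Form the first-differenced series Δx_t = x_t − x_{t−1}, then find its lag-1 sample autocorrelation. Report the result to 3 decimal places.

First differences Δx: -0.1, -17.8, 14.7, -0.5, -16.0, 25.8, -6.3, -13.3
Mean of differences = -1.6875
Numerator Σ(Δx_t−Δx̄)(Δx_{t+1}−Δx̄) = -753.7964
Denominator Σ(Δx_t−Δx̄)² = 1648.6288
r_1(Δx) = -753.7964 / 1648.6288 = -0.457

-0.457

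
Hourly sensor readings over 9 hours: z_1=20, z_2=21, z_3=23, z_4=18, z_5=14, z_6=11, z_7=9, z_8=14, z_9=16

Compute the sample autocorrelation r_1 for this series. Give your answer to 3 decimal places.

Mean z̄ = (20 + 21 + 23 + 18 + 14 + 11 + 9 + 14 + 16)/9 = 16.2222
Numerator Σ_{t=1}^{8}(z_t−z̄)(z_{t+1}−z̄) = 124.3951
Denominator Σ(z_t−z̄)² = 175.5556
r_1 = 124.3951 / 175.5556 = 0.709

0.709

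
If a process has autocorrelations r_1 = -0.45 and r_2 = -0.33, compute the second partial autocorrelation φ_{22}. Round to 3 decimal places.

φ_{22} = (r_2 − r_1²) / (1 − r_1²)
r_1² = (-0.45)² = 0.2025
Numerator = -0.33 − 0.2025 = -0.5325; denominator = 1 − 0.2025 = 0.7975
φ_{22} = -0.5325 / 0.7975 = -0.668

-0.668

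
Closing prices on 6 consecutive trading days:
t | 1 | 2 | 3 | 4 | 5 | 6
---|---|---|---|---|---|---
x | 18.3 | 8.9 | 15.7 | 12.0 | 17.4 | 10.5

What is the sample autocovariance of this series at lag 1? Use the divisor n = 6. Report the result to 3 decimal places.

-8.857

Mean x̄ = (18.3 + 8.9 + 15.7 + 12.0 + 17.4 + 10.5)/6 = 13.8000
Deviations: 4.5000, -4.9000, 1.9000, -1.8000, 3.6000, -3.3000
Σ_{t=1}^{5}(x_t−x̄)(x_{t+1}−x̄) = -53.1400
γ_1 = -53.1400 / 6 = -8.857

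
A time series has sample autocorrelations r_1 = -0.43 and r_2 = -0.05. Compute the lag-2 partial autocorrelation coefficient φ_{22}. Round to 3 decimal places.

-0.288

φ_{22} = (r_2 − r_1²) / (1 − r_1²)
r_1² = (-0.43)² = 0.1849
Numerator = -0.05 − 0.1849 = -0.2349; denominator = 1 − 0.1849 = 0.8151
φ_{22} = -0.2349 / 0.8151 = -0.288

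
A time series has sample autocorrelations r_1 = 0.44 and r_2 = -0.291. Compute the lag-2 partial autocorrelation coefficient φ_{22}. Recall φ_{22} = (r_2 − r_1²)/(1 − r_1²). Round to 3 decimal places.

φ_{22} = (r_2 − r_1²) / (1 − r_1²)
r_1² = (0.44)² = 0.1936
Numerator = -0.291 − 0.1936 = -0.4846; denominator = 1 − 0.1936 = 0.8064
φ_{22} = -0.4846 / 0.8064 = -0.601

-0.601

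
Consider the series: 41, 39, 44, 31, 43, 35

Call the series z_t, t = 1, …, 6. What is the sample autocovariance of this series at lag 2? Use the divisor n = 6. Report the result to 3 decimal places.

Mean z̄ = (41 + 39 + 44 + 31 + 43 + 35)/6 = 38.8333
Σ_{t=1}^{4}(z_t−z̄)(z_{t+2}−z̄) = 61.4444
γ_2 = 61.4444 / 6 = 10.241

10.241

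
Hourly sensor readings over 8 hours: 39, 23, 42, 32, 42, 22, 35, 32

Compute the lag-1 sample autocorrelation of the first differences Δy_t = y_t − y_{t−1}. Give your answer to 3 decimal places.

First differences Δy: -16, 19, -10, 10, -20, 13, -3
Mean of differences = -1.0000
Numerator Σ(Δy_t−Δȳ)(Δy_{t+1}−Δȳ) = -1082.0000
Denominator Σ(Δy_t−Δȳ)² = 1388.0000
r_1(Δy) = -1082.0000 / 1388.0000 = -0.780

-0.780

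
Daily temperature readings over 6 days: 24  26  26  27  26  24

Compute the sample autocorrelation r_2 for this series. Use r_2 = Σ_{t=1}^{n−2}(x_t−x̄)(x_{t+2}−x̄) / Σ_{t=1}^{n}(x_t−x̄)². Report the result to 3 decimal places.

-0.267

Mean x̄ = (24 + 26 + 26 + 27 + 26 + 24)/6 = 25.5000
Deviations from mean: -1.5000, 0.5000, 0.5000, 1.5000, 0.5000, -1.5000
Σ(x_t−x̄)(x_{t+2}−x̄) = (-0.7500) + (0.7500) + (0.2500) + (-2.2500) = -2.0000
Denominator Σ(x_t−x̄)² = 7.5000
r_2 = -2.0000 / 7.5000 = -0.267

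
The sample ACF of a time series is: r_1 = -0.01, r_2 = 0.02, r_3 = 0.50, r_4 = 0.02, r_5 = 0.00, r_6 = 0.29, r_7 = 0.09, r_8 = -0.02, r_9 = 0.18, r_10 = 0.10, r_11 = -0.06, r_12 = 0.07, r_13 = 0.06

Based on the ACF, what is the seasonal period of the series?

3

The largest autocorrelation is r_3 = 0.50, with weaker echoes at lags 6 (0.29) and 9 (0.18); the remaining lags stay at or below 0.10.
The dominant spike at lag 3 indicates a seasonal period of 3.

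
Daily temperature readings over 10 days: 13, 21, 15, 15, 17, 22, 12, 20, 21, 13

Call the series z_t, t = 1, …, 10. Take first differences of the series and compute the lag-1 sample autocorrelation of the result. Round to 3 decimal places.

-0.469

First differences Δz: 8, -6, 0, 2, 5, -10, 8, 1, -8
Mean of differences = 0.0000
Numerator Σ(Δz_t−Δz̄)(Δz_{t+1}−Δz̄) = -168.0000
Denominator Σ(Δz_t−Δz̄)² = 358.0000
r_1(Δz) = -168.0000 / 358.0000 = -0.469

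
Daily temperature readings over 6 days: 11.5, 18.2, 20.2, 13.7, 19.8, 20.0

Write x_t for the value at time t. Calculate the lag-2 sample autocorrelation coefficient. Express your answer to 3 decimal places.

Mean x̄ = (11.5 + 18.2 + 20.2 + 13.7 + 19.8 + 20.0)/6 = 17.2333
Deviations from mean: -5.7333, 0.9667, 2.9667, -3.5333, 2.5667, 2.7667
Numerator Σ_{t=1}^{4}(x_t−x̄)(x_{t+2}−x̄) = -22.5856
Denominator Σ(x_t−x̄)² = 69.3333
r_2 = -22.5856 / 69.3333 = -0.326

-0.326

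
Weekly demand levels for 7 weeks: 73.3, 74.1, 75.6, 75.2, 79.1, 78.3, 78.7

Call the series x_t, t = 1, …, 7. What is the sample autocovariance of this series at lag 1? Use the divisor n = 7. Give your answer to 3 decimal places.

Mean x̄ = (73.3 + 74.1 + 75.6 + 75.2 + 79.1 + 78.3 + 78.7)/7 = 76.3286
Deviations: -3.0286, -2.2286, -0.7286, -1.1286, 2.7714, 1.9714, 2.3714
Σ_{t=1}^{6}(x_t−x̄)(x_{t+1}−x̄) = 16.2063
γ_1 = 16.2063 / 7 = 2.315

2.315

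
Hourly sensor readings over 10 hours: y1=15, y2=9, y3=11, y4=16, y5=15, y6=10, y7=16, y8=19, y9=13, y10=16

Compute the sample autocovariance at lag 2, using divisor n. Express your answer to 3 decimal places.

-3.400

Mean ȳ = (15 + 9 + 11 + 16 + 15 + 10 + 16 + 19 + 13 + 16)/10 = 14.0000
Σ_{t=1}^{8}(y_t−ȳ)(y_{t+2}−ȳ) = -34.0000
γ_2 = -34.0000 / 10 = -3.400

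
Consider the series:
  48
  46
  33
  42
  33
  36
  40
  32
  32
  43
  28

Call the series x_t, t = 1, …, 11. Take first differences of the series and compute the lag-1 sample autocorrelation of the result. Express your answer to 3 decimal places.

First differences Δx: -2, -13, 9, -9, 3, 4, -8, 0, 11, -15
Mean of differences = -2.0000
Numerator Σ(Δx_t−Δx̄)(Δx_{t+1}−Δx̄) = -394.0000
Denominator Σ(Δx_t−Δx̄)² = 730.0000
r_1(Δx) = -394.0000 / 730.0000 = -0.540

-0.540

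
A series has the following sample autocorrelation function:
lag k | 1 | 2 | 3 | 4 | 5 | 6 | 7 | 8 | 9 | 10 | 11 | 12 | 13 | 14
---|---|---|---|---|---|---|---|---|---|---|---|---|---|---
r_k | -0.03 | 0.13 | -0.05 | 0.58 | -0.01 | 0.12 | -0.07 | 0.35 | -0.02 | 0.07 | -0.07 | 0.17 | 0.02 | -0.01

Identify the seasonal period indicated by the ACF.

The largest autocorrelation is r_4 = 0.58, with weaker echoes at lags 8 (0.35) and 12 (0.17); the remaining lags stay at or below 0.13.
The dominant spike at lag 4 indicates a seasonal period of 4.

4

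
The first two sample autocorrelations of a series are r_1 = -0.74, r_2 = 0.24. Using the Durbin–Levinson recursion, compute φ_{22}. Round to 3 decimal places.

-0.680

φ_{22} = (r_2 − r_1²) / (1 − r_1²)
r_1² = (-0.74)² = 0.5476
Numerator = 0.24 − 0.5476 = -0.3076; denominator = 1 − 0.5476 = 0.4524
φ_{22} = -0.3076 / 0.4524 = -0.680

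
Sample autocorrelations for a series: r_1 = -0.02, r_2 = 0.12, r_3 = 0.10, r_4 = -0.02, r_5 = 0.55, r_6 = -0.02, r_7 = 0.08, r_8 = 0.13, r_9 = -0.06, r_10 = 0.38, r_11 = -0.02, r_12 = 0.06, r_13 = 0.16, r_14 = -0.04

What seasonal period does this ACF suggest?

5

The largest autocorrelation is r_5 = 0.55, with a weaker echo at lag 10 (0.38); the remaining lags stay at or below 0.16.
The dominant spike at lag 5 indicates a seasonal period of 5.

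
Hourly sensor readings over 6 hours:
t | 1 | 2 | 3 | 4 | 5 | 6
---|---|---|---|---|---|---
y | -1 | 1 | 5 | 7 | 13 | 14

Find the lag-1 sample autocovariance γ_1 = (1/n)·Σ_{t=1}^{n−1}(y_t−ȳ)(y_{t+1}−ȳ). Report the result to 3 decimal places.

Mean ȳ = (-1 + 1 + 5 + 7 + 13 + 14)/6 = 6.5000
Deviations: -7.5000, -5.5000, -1.5000, 0.5000, 6.5000, 7.5000
Σ_{t=1}^{5}(y_t−ȳ)(y_{t+1}−ȳ) = 100.7500
γ_1 = 100.7500 / 6 = 16.792

16.792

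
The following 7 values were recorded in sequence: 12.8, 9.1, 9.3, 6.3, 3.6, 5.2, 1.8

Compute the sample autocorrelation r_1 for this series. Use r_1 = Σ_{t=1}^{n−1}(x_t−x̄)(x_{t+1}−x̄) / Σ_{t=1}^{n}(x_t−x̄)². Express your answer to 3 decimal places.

Mean x̄ = (12.8 + 9.1 + 9.3 + 6.3 + 3.6 + 5.2 + 1.8)/7 = 6.8714
Numerator Σ_{t=1}^{6}(x_t−x̄)(x_{t+1}−x̄) = 33.0506
Denominator Σ(x_t−x̄)² = 85.5543
r_1 = 33.0506 / 85.5543 = 0.386

0.386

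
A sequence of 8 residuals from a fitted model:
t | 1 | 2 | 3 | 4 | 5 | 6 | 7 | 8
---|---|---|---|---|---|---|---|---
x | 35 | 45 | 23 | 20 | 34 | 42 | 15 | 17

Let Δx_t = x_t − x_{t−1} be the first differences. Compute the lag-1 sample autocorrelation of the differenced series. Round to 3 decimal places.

-0.284

First differences Δx: 10, -22, -3, 14, 8, -27, 2
Mean of differences = -2.5714
Numerator Σ(Δx_t−Δx̄)(Δx_{t+1}−Δx̄) = -437.7551
Denominator Σ(Δx_t−Δx̄)² = 1539.7143
r_1(Δx) = -437.7551 / 1539.7143 = -0.284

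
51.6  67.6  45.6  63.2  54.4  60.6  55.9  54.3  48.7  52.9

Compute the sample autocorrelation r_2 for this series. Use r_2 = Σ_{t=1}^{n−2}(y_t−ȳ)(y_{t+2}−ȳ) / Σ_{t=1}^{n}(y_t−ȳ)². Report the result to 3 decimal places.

0.439

Mean ȳ = (51.6 + 67.6 + 45.6 + 63.2 + 54.4 + 60.6 + 55.9 + 54.3 + 48.7 + 52.9)/10 = 55.4800
Numerator Σ_{t=1}^{8}(y_t−ȳ)(y_{t+2}−ȳ) = 175.7992
Denominator Σ(y_t−ȳ)² = 400.7360
r_2 = 175.7992 / 400.7360 = 0.439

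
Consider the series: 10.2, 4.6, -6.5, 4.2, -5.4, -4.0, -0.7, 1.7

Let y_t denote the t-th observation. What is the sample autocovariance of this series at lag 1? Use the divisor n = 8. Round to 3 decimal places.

Mean ȳ = (10.2 + 4.6 − 6.5 + 4.2 − 5.4 − 4.0 − 0.7 + 1.7)/8 = 0.5125
Σ_{t=1}^{7}(y_t−ȳ)(y_{t+1}−ȳ) = -6.0152
γ_1 = -6.0152 / 8 = -0.752

-0.752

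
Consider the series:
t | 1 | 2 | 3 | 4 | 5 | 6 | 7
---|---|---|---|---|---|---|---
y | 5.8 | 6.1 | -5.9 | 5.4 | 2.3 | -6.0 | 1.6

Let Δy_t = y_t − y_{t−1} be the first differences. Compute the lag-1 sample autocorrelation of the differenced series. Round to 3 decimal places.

-0.544

First differences Δy: 0.3, -12.0, 11.3, -3.1, -8.3, 7.6
Mean of differences = -0.7000
Numerator Σ(Δy_t−Δȳ)(Δy_{t+1}−Δȳ) = -220.5400
Denominator Σ(Δy_t−Δȳ)² = 405.1000
r_1(Δy) = -220.5400 / 405.1000 = -0.544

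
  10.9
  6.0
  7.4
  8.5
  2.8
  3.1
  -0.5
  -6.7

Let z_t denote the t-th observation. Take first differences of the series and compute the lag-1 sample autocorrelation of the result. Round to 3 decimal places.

First differences Δz: -4.9, 1.4, 1.1, -5.7, 0.3, -3.6, -6.2
Mean of differences = -2.5143
Numerator Σ(Δz_t−Δz̄)(Δz_{t+1}−Δz̄) = -14.7245
Denominator Σ(Δz_t−Δz̄)² = 66.9086
r_1(Δz) = -14.7245 / 66.9086 = -0.220

-0.220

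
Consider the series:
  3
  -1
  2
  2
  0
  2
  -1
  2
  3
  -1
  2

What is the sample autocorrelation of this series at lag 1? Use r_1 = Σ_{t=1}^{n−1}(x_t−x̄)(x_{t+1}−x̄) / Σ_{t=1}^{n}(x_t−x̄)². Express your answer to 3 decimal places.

Mean x̄ = (3 − 1 + 2 + 2 + 0 + 2 − 1 + 2 + 3 − 1 + 2)/11 = 1.1818
Numerator Σ_{t=1}^{10}(x_t−x̄)(x_{t+1}−x̄) = -14.8512
Denominator Σ(x_t−x̄)² = 25.6364
r_1 = -14.8512 / 25.6364 = -0.579

-0.579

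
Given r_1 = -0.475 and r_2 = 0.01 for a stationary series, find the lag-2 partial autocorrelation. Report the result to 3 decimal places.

-0.278

φ_{22} = (r_2 − r_1²) / (1 − r_1²)
r_1² = (-0.475)² = 0.225625
Numerator = 0.01 − 0.2256 = -0.2156; denominator = 1 − 0.2256 = 0.7744
φ_{22} = -0.2156 / 0.7744 = -0.278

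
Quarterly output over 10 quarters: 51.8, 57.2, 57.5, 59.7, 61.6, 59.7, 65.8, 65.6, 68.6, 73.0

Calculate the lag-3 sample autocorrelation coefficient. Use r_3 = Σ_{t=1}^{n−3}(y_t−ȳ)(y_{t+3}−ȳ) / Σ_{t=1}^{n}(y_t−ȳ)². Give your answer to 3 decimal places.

Mean ȳ = (51.8 + 57.2 + 57.5 + 59.7 + 61.6 + 59.7 + 65.8 + 65.6 + 68.6 + 73.0)/10 = 62.0500
Numerator Σ_{t=1}^{7}(y_t−ȳ)(y_{t+3}−ȳ) = 52.2225
Denominator Σ(y_t−ȳ)² = 350.0050
r_3 = 52.2225 / 350.0050 = 0.149

0.149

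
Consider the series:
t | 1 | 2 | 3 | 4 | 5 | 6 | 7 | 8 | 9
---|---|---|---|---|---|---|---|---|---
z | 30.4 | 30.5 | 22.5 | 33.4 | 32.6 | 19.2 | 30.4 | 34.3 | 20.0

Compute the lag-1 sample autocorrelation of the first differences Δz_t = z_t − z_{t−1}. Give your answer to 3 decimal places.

First differences Δz: 0.1, -8.0, 10.9, -0.8, -13.4, 11.2, 3.9, -14.3
Mean of differences = -1.3000
Numerator Σ(Δz_t−Δz̄)(Δz_{t+1}−Δz̄) = -244.9200
Denominator Σ(Δz_t−Δz̄)² = 694.6400
r_1(Δz) = -244.9200 / 694.6400 = -0.353

-0.353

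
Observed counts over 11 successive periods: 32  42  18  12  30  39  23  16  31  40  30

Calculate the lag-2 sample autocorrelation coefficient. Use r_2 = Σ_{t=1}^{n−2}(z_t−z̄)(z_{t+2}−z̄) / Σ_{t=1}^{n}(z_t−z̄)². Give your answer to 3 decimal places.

Mean z̄ = (32 + 42 + 18 + 12 + 30 + 39 + 23 + 16 + 31 + 40 + 30)/11 = 28.4545
Numerator Σ_{t=1}^{9}(z_t−z̄)(z_{t+2}−z̄) = -743.1405
Denominator Σ(z_t−z̄)² = 1016.7273
r_2 = -743.1405 / 1016.7273 = -0.731

-0.731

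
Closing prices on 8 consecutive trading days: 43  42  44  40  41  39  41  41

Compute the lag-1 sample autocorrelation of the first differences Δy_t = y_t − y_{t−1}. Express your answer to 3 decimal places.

First differences Δy: -1, 2, -4, 1, -2, 2, 0
Mean of differences = -0.2857
Numerator Σ(Δy_t−Δȳ)(Δy_{t+1}−Δȳ) = -20.3673
Denominator Σ(Δy_t−Δȳ)² = 29.4286
r_1(Δy) = -20.3673 / 29.4286 = -0.692

-0.692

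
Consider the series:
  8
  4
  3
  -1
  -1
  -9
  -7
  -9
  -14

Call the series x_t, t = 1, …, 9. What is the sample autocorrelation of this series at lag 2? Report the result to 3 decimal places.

Mean x̄ = (8 + 4 + 3 − 1 − 1 − 9 − 7 − 9 − 14)/9 = -2.8889
Σ(x_t−x̄)(x_{t+2}−x̄) = (64.1235) + (13.0123) + (11.1235) + (-11.5432) + (-7.7654) + (37.3457) + (45.6790) = 151.9753
Denominator Σ(x_t−x̄)² = 422.8889
r_2 = 151.9753 / 422.8889 = 0.359

0.359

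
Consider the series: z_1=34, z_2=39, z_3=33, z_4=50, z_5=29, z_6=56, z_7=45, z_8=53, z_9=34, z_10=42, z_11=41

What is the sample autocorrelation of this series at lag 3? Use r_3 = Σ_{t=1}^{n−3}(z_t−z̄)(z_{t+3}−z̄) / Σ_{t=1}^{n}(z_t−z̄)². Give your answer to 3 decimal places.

Mean z̄ = (34 + 39 + 33 + 50 + 29 + 56 + 45 + 53 + 34 + 42 + 41)/11 = 41.4545
Numerator Σ_{t=1}^{8}(z_t−z̄)(z_{t+3}−z̄) = -381.3471
Denominator Σ(z_t−z̄)² = 774.7273
r_3 = -381.3471 / 774.7273 = -0.492

-0.492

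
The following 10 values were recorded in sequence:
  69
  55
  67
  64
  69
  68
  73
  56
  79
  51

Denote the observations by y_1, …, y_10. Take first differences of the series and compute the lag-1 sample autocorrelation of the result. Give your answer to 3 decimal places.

-0.664

First differences Δy: -14, 12, -3, 5, -1, 5, -17, 23, -28
Mean of differences = -2.0000
Numerator Σ(Δy_t−Δȳ)(Δy_{t+1}−Δȳ) = -1305.0000
Denominator Σ(Δy_t−Δȳ)² = 1966.0000
r_1(Δy) = -1305.0000 / 1966.0000 = -0.664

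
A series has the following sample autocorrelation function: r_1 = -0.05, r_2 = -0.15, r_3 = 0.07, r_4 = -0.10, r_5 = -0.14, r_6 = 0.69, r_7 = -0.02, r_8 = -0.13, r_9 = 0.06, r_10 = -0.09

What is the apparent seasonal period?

6

The largest autocorrelation is r_6 = 0.69; the remaining lags stay at or below 0.07.
The dominant spike at lag 6 indicates a seasonal period of 6.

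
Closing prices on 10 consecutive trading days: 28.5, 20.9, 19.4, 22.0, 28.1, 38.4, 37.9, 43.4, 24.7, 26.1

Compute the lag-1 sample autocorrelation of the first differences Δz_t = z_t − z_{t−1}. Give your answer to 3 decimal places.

First differences Δz: -7.6, -1.5, 2.6, 6.1, 10.3, -0.5, 5.5, -18.7, 1.4
Mean of differences = -0.2667
Numerator Σ(Δz_t−Δz̄)(Δz_{t+1}−Δz̄) = -49.7978
Denominator Σ(Δz_t−Δz̄)² = 591.5800
r_1(Δz) = -49.7978 / 591.5800 = -0.084

-0.084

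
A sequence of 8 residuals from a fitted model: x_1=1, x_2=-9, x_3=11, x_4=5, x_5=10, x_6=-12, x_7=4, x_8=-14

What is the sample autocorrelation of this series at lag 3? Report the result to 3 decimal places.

-0.484

Mean x̄ = (1 − 9 + 11 + 5 + 10 − 12 + 4 − 14)/8 = -0.5000
Deviations from mean: 1.5000, -8.5000, 11.5000, 5.5000, 10.5000, -11.5000, 4.5000, -13.5000
Σ(x_t−x̄)(x_{t+3}−x̄) = (8.2500) + (-89.2500) + (-132.2500) + (24.7500) + (-141.7500) = -330.2500
Denominator Σ(x_t−x̄)² = 682.0000
r_3 = -330.2500 / 682.0000 = -0.484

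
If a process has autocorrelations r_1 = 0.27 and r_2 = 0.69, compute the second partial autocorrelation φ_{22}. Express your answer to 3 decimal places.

0.666

φ_{22} = (r_2 − r_1²) / (1 − r_1²)
r_1² = (0.27)² = 0.0729
Numerator = 0.69 − 0.0729 = 0.6171; denominator = 1 − 0.0729 = 0.9271
φ_{22} = 0.6171 / 0.9271 = 0.666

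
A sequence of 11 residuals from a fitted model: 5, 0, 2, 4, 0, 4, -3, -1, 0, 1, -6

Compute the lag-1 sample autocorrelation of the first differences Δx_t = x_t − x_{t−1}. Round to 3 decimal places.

First differences Δx: -5, 2, 2, -4, 4, -7, 2, 1, 1, -7
Mean of differences = -1.1000
Numerator Σ(Δx_t−Δx̄)(Δx_{t+1}−Δx̄) = -76.1100
Denominator Σ(Δx_t−Δx̄)² = 156.9000
r_1(Δx) = -76.1100 / 156.9000 = -0.485

-0.485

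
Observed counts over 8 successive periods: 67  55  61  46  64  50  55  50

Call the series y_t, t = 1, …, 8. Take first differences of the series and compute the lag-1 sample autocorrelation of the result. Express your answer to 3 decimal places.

First differences Δy: -12, 6, -15, 18, -14, 5, -5
Mean of differences = -2.4286
Numerator Σ(Δy_t−Δȳ)(Δy_{t+1}−Δȳ) = -784.8980
Denominator Σ(Δy_t−Δȳ)² = 933.7143
r_1(Δy) = -784.8980 / 933.7143 = -0.841

-0.841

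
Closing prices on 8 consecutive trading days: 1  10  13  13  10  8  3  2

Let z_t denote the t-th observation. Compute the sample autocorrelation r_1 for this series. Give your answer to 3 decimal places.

Mean z̄ = (1 + 10 + 13 + 13 + 10 + 8 + 3 + 2)/8 = 7.5000
Deviations from mean: -6.5000, 2.5000, 5.5000, 5.5000, 2.5000, 0.5000, -4.5000, -5.5000
Σ(z_t−z̄)(z_{t+1}−z̄) = (-16.2500) + (13.7500) + (30.2500) + (13.7500) + (1.2500) + (-2.2500) + (24.7500) = 65.2500
Denominator Σ(z_t−z̄)² = 166.0000
r_1 = 65.2500 / 166.0000 = 0.393

0.393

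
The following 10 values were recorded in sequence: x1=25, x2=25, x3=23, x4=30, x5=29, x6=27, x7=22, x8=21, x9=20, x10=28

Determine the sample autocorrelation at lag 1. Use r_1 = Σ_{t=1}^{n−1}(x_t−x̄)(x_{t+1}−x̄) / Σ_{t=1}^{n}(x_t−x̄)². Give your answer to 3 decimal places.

0.269

Mean x̄ = (25 + 25 + 23 + 30 + 29 + 27 + 22 + 21 + 20 + 28)/10 = 25.0000
Numerator Σ_{t=1}^{9}(x_t−x̄)(x_{t+1}−x̄) = 29.0000
Denominator Σ(x_t−x̄)² = 108.0000
r_1 = 29.0000 / 108.0000 = 0.269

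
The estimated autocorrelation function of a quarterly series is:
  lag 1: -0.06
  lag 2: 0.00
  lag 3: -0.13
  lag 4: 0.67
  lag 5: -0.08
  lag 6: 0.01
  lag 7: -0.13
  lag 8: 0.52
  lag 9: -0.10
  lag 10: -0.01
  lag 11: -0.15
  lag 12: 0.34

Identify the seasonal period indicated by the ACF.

The largest autocorrelation is r_4 = 0.67, with weaker echoes at lags 8 (0.52) and 12 (0.34); the remaining lags stay at or below 0.01.
The dominant spike at lag 4 indicates a seasonal period of 4.

4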